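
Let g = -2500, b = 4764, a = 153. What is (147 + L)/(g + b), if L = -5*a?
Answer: -309/1132 ≈ -0.27297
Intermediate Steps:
L = -765 (L = -5*153 = -765)
(147 + L)/(g + b) = (147 - 765)/(-2500 + 4764) = -618/2264 = -618*1/2264 = -309/1132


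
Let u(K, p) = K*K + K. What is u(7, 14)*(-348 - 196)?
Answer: -30464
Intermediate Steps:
u(K, p) = K + K**2 (u(K, p) = K**2 + K = K + K**2)
u(7, 14)*(-348 - 196) = (7*(1 + 7))*(-348 - 196) = (7*8)*(-544) = 56*(-544) = -30464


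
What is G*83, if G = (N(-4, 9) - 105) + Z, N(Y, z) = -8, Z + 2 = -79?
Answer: -16102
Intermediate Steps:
Z = -81 (Z = -2 - 79 = -81)
G = -194 (G = (-8 - 105) - 81 = -113 - 81 = -194)
G*83 = -194*83 = -16102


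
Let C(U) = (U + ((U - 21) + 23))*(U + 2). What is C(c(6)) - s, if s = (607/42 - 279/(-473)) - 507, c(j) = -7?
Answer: 10965193/19866 ≈ 551.96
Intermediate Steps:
s = -9773233/19866 (s = (607*(1/42) - 279*(-1/473)) - 507 = (607/42 + 279/473) - 507 = 298829/19866 - 507 = -9773233/19866 ≈ -491.96)
C(U) = (2 + U)*(2 + 2*U) (C(U) = (U + ((-21 + U) + 23))*(2 + U) = (U + (2 + U))*(2 + U) = (2 + 2*U)*(2 + U) = (2 + U)*(2 + 2*U))
C(c(6)) - s = (4 + 2*(-7)² + 6*(-7)) - 1*(-9773233/19866) = (4 + 2*49 - 42) + 9773233/19866 = (4 + 98 - 42) + 9773233/19866 = 60 + 9773233/19866 = 10965193/19866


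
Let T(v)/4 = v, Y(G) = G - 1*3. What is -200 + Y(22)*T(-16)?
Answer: -1416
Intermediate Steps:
Y(G) = -3 + G (Y(G) = G - 3 = -3 + G)
T(v) = 4*v
-200 + Y(22)*T(-16) = -200 + (-3 + 22)*(4*(-16)) = -200 + 19*(-64) = -200 - 1216 = -1416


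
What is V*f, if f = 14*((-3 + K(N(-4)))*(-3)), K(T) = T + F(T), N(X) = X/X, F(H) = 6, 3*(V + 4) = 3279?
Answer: -182952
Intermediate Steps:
V = 1089 (V = -4 + (⅓)*3279 = -4 + 1093 = 1089)
N(X) = 1
K(T) = 6 + T (K(T) = T + 6 = 6 + T)
f = -168 (f = 14*((-3 + (6 + 1))*(-3)) = 14*((-3 + 7)*(-3)) = 14*(4*(-3)) = 14*(-12) = -168)
V*f = 1089*(-168) = -182952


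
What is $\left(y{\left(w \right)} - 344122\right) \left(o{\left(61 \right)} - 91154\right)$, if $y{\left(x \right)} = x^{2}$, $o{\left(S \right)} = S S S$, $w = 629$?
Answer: $6997671213$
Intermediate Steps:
$o{\left(S \right)} = S^{3}$ ($o{\left(S \right)} = S^{2} S = S^{3}$)
$\left(y{\left(w \right)} - 344122\right) \left(o{\left(61 \right)} - 91154\right) = \left(629^{2} - 344122\right) \left(61^{3} - 91154\right) = \left(395641 - 344122\right) \left(226981 - 91154\right) = 51519 \cdot 135827 = 6997671213$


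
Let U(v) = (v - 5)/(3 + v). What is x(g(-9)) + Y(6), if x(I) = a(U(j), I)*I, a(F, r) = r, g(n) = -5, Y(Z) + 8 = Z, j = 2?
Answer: 23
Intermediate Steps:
Y(Z) = -8 + Z
U(v) = (-5 + v)/(3 + v)
x(I) = I**2 (x(I) = I*I = I**2)
x(g(-9)) + Y(6) = (-5)**2 + (-8 + 6) = 25 - 2 = 23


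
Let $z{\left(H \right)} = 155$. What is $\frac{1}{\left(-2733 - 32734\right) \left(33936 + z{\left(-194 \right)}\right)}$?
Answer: $- \frac{1}{1209105497} \approx -8.2706 \cdot 10^{-10}$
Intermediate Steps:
$\frac{1}{\left(-2733 - 32734\right) \left(33936 + z{\left(-194 \right)}\right)} = \frac{1}{\left(-2733 - 32734\right) \left(33936 + 155\right)} = \frac{1}{\left(-35467\right) 34091} = \frac{1}{-1209105497} = - \frac{1}{1209105497}$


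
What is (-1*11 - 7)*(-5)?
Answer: 90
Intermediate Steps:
(-1*11 - 7)*(-5) = (-11 - 7)*(-5) = -18*(-5) = 90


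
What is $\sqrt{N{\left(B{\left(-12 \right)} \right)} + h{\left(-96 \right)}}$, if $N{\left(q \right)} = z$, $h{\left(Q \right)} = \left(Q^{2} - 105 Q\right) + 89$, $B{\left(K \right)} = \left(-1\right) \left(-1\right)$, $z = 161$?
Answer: $\sqrt{19546} \approx 139.81$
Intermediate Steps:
$B{\left(K \right)} = 1$
$h{\left(Q \right)} = 89 + Q^{2} - 105 Q$
$N{\left(q \right)} = 161$
$\sqrt{N{\left(B{\left(-12 \right)} \right)} + h{\left(-96 \right)}} = \sqrt{161 + \left(89 + \left(-96\right)^{2} - -10080\right)} = \sqrt{161 + \left(89 + 9216 + 10080\right)} = \sqrt{161 + 19385} = \sqrt{19546}$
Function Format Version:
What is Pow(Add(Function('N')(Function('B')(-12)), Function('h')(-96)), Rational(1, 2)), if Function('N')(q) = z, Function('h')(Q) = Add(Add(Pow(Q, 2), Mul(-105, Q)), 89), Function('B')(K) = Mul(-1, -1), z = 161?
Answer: Pow(19546, Rational(1, 2)) ≈ 139.81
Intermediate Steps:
Function('B')(K) = 1
Function('h')(Q) = Add(89, Pow(Q, 2), Mul(-105, Q))
Function('N')(q) = 161
Pow(Add(Function('N')(Function('B')(-12)), Function('h')(-96)), Rational(1, 2)) = Pow(Add(161, Add(89, Pow(-96, 2), Mul(-105, -96))), Rational(1, 2)) = Pow(Add(161, Add(89, 9216, 10080)), Rational(1, 2)) = Pow(Add(161, 19385), Rational(1, 2)) = Pow(19546, Rational(1, 2))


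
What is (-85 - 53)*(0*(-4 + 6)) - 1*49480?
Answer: -49480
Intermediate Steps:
(-85 - 53)*(0*(-4 + 6)) - 1*49480 = -0*2 - 49480 = -138*0 - 49480 = 0 - 49480 = -49480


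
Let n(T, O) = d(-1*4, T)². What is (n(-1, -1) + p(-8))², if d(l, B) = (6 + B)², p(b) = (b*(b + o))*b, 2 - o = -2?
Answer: 136161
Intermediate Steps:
o = 4 (o = 2 - 1*(-2) = 2 + 2 = 4)
p(b) = b²*(4 + b) (p(b) = (b*(b + 4))*b = (b*(4 + b))*b = b²*(4 + b))
n(T, O) = (6 + T)⁴ (n(T, O) = ((6 + T)²)² = (6 + T)⁴)
(n(-1, -1) + p(-8))² = ((6 - 1)⁴ + (-8)²*(4 - 8))² = (5⁴ + 64*(-4))² = (625 - 256)² = 369² = 136161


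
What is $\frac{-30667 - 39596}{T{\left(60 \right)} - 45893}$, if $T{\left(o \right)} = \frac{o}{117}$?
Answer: $\frac{2740257}{1789807} \approx 1.531$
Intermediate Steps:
$T{\left(o \right)} = \frac{o}{117}$ ($T{\left(o \right)} = o \frac{1}{117} = \frac{o}{117}$)
$\frac{-30667 - 39596}{T{\left(60 \right)} - 45893} = \frac{-30667 - 39596}{\frac{1}{117} \cdot 60 - 45893} = - \frac{70263}{\frac{20}{39} - 45893} = - \frac{70263}{- \frac{1789807}{39}} = \left(-70263\right) \left(- \frac{39}{1789807}\right) = \frac{2740257}{1789807}$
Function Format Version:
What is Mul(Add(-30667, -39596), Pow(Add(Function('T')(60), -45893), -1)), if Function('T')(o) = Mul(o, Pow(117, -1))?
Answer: Rational(2740257, 1789807) ≈ 1.5310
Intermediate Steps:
Function('T')(o) = Mul(Rational(1, 117), o) (Function('T')(o) = Mul(o, Rational(1, 117)) = Mul(Rational(1, 117), o))
Mul(Add(-30667, -39596), Pow(Add(Function('T')(60), -45893), -1)) = Mul(Add(-30667, -39596), Pow(Add(Mul(Rational(1, 117), 60), -45893), -1)) = Mul(-70263, Pow(Add(Rational(20, 39), -45893), -1)) = Mul(-70263, Pow(Rational(-1789807, 39), -1)) = Mul(-70263, Rational(-39, 1789807)) = Rational(2740257, 1789807)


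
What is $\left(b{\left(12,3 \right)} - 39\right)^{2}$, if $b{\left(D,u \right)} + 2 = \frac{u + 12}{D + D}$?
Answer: $\frac{104329}{64} \approx 1630.1$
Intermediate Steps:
$b{\left(D,u \right)} = -2 + \frac{12 + u}{2 D}$ ($b{\left(D,u \right)} = -2 + \frac{u + 12}{D + D} = -2 + \frac{12 + u}{2 D}$)
$\left(b{\left(12,3 \right)} - 39\right)^{2} = \left(\frac{12 + 3 - 48}{2 \cdot 12} - 39\right)^{2} = \left(\frac{1}{2} \cdot \frac{1}{12} \left(12 + 3 - 48\right) - 39\right)^{2} = \left(\frac{1}{2} \cdot \frac{1}{12} \left(-33\right) - 39\right)^{2} = \left(- \frac{11}{8} - 39\right)^{2} = \left(- \frac{323}{8}\right)^{2} = \frac{104329}{64}$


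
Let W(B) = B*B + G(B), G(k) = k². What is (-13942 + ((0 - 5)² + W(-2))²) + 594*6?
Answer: -9289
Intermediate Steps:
W(B) = 2*B² (W(B) = B*B + B² = B² + B² = 2*B²)
(-13942 + ((0 - 5)² + W(-2))²) + 594*6 = (-13942 + ((0 - 5)² + 2*(-2)²)²) + 594*6 = (-13942 + ((-5)² + 2*4)²) + 3564 = (-13942 + (25 + 8)²) + 3564 = (-13942 + 33²) + 3564 = (-13942 + 1089) + 3564 = -12853 + 3564 = -9289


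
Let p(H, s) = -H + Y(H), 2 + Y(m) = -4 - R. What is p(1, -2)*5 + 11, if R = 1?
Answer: -29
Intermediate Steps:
Y(m) = -7 (Y(m) = -2 + (-4 - 1*1) = -2 + (-4 - 1) = -2 - 5 = -7)
p(H, s) = -7 - H (p(H, s) = -H - 7 = -7 - H)
p(1, -2)*5 + 11 = (-7 - 1*1)*5 + 11 = (-7 - 1)*5 + 11 = -8*5 + 11 = -40 + 11 = -29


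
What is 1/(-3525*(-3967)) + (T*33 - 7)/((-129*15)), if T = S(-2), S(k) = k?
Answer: 68054014/1803894075 ≈ 0.037726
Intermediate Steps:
T = -2
1/(-3525*(-3967)) + (T*33 - 7)/((-129*15)) = 1/(-3525*(-3967)) + (-2*33 - 7)/((-129*15)) = -1/3525*(-1/3967) + (-66 - 7)/(-1935) = 1/13983675 - 73*(-1/1935) = 1/13983675 + 73/1935 = 68054014/1803894075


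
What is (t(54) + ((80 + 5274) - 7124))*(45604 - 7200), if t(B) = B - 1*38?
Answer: -67360616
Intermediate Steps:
t(B) = -38 + B (t(B) = B - 38 = -38 + B)
(t(54) + ((80 + 5274) - 7124))*(45604 - 7200) = ((-38 + 54) + ((80 + 5274) - 7124))*(45604 - 7200) = (16 + (5354 - 7124))*38404 = (16 - 1770)*38404 = -1754*38404 = -67360616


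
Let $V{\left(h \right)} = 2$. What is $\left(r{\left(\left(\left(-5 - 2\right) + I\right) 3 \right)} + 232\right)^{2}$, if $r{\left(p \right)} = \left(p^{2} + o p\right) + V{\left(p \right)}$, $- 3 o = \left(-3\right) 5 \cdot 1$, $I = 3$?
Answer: $101124$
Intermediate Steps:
$o = 5$ ($o = - \frac{\left(-3\right) 5 \cdot 1}{3} = - \frac{\left(-15\right) 1}{3} = \left(- \frac{1}{3}\right) \left(-15\right) = 5$)
$r{\left(p \right)} = 2 + p^{2} + 5 p$ ($r{\left(p \right)} = \left(p^{2} + 5 p\right) + 2 = 2 + p^{2} + 5 p$)
$\left(r{\left(\left(\left(-5 - 2\right) + I\right) 3 \right)} + 232\right)^{2} = \left(\left(2 + \left(\left(\left(-5 - 2\right) + 3\right) 3\right)^{2} + 5 \left(\left(-5 - 2\right) + 3\right) 3\right) + 232\right)^{2} = \left(\left(2 + \left(\left(-7 + 3\right) 3\right)^{2} + 5 \left(-7 + 3\right) 3\right) + 232\right)^{2} = \left(\left(2 + \left(\left(-4\right) 3\right)^{2} + 5 \left(\left(-4\right) 3\right)\right) + 232\right)^{2} = \left(\left(2 + \left(-12\right)^{2} + 5 \left(-12\right)\right) + 232\right)^{2} = \left(\left(2 + 144 - 60\right) + 232\right)^{2} = \left(86 + 232\right)^{2} = 318^{2} = 101124$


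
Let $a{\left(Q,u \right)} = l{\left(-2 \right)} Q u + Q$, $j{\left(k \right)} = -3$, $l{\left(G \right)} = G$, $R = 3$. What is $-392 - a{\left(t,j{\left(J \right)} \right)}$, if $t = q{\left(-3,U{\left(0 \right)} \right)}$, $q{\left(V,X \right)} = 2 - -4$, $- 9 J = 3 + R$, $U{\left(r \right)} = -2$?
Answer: $-434$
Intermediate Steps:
$J = - \frac{2}{3}$ ($J = - \frac{3 + 3}{9} = \left(- \frac{1}{9}\right) 6 = - \frac{2}{3} \approx -0.66667$)
$q{\left(V,X \right)} = 6$ ($q{\left(V,X \right)} = 2 + 4 = 6$)
$t = 6$
$a{\left(Q,u \right)} = Q - 2 Q u$ ($a{\left(Q,u \right)} = - 2 Q u + Q = Q - 2 Q u$)
$-392 - a{\left(t,j{\left(J \right)} \right)} = -392 - 6 \left(1 - -6\right) = -392 - 6 \left(1 + 6\right) = -392 - 6 \cdot 7 = -392 - 42 = -434$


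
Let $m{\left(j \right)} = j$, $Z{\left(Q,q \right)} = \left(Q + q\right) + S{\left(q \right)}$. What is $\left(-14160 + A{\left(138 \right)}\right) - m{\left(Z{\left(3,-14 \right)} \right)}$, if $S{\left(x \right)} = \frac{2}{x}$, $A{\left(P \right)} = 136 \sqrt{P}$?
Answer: $- \frac{99042}{7} + 136 \sqrt{138} \approx -12551.0$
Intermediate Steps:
$Z{\left(Q,q \right)} = Q + q + \frac{2}{q}$ ($Z{\left(Q,q \right)} = \left(Q + q\right) + \frac{2}{q} = Q + q + \frac{2}{q}$)
$\left(-14160 + A{\left(138 \right)}\right) - m{\left(Z{\left(3,-14 \right)} \right)} = \left(-14160 + 136 \sqrt{138}\right) - \left(3 - 14 + \frac{2}{-14}\right) = \left(-14160 + 136 \sqrt{138}\right) - \left(3 - 14 + 2 \left(- \frac{1}{14}\right)\right) = \left(-14160 + 136 \sqrt{138}\right) - \left(3 - 14 - \frac{1}{7}\right) = \left(-14160 + 136 \sqrt{138}\right) - - \frac{78}{7} = \left(-14160 + 136 \sqrt{138}\right) + \frac{78}{7} = - \frac{99042}{7} + 136 \sqrt{138}$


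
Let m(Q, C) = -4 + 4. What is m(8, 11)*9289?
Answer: 0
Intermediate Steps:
m(Q, C) = 0
m(8, 11)*9289 = 0*9289 = 0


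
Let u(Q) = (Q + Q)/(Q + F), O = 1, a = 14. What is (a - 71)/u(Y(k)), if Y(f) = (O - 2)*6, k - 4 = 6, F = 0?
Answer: -57/2 ≈ -28.500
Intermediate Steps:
k = 10 (k = 4 + 6 = 10)
Y(f) = -6 (Y(f) = (1 - 2)*6 = -1*6 = -6)
u(Q) = 2 (u(Q) = (Q + Q)/(Q + 0) = (2*Q)/Q = 2)
(a - 71)/u(Y(k)) = (14 - 71)/2 = -57*½ = -57/2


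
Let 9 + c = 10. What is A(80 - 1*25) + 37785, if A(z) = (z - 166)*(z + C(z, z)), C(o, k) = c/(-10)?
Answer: 316911/10 ≈ 31691.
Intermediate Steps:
c = 1 (c = -9 + 10 = 1)
C(o, k) = -⅒ (C(o, k) = 1/(-10) = 1*(-⅒) = -⅒)
A(z) = (-166 + z)*(-⅒ + z) (A(z) = (z - 166)*(z - ⅒) = (-166 + z)*(-⅒ + z))
A(80 - 1*25) + 37785 = (83/5 + (80 - 1*25)² - 1661*(80 - 1*25)/10) + 37785 = (83/5 + (80 - 25)² - 1661*(80 - 25)/10) + 37785 = (83/5 + 55² - 1661/10*55) + 37785 = (83/5 + 3025 - 18271/2) + 37785 = -60939/10 + 37785 = 316911/10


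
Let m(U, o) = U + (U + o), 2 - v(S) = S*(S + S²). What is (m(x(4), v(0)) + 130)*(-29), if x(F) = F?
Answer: -4060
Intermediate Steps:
v(S) = 2 - S*(S + S²)
m(U, o) = o + 2*U
(m(x(4), v(0)) + 130)*(-29) = (((2 - 1*0² - 1*0³) + 2*4) + 130)*(-29) = (((2 - 1*0 - 1*0) + 8) + 130)*(-29) = (((2 + 0 + 0) + 8) + 130)*(-29) = ((2 + 8) + 130)*(-29) = (10 + 130)*(-29) = 140*(-29) = -4060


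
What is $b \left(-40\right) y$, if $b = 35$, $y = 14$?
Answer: $-19600$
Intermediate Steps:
$b \left(-40\right) y = 35 \left(-40\right) 14 = \left(-1400\right) 14 = -19600$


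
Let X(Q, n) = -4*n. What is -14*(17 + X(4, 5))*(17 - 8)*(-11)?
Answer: -4158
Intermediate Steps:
-14*(17 + X(4, 5))*(17 - 8)*(-11) = -14*(17 - 4*5)*(17 - 8)*(-11) = -14*(17 - 20)*9*(-11) = -(-42)*9*(-11) = -14*(-27)*(-11) = 378*(-11) = -4158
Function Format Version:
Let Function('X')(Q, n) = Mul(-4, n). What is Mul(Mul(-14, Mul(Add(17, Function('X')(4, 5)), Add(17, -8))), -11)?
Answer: -4158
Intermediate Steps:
Mul(Mul(-14, Mul(Add(17, Function('X')(4, 5)), Add(17, -8))), -11) = Mul(Mul(-14, Mul(Add(17, Mul(-4, 5)), Add(17, -8))), -11) = Mul(Mul(-14, Mul(Add(17, -20), 9)), -11) = Mul(Mul(-14, Mul(-3, 9)), -11) = Mul(Mul(-14, -27), -11) = Mul(378, -11) = -4158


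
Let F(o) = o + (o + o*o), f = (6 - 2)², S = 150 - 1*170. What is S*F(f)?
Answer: -5760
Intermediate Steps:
S = -20 (S = 150 - 170 = -20)
f = 16 (f = 4² = 16)
F(o) = o² + 2*o (F(o) = o + (o + o²) = o² + 2*o)
S*F(f) = -320*(2 + 16) = -320*18 = -20*288 = -5760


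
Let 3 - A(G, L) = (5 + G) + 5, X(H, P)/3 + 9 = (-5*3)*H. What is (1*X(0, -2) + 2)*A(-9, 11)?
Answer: -50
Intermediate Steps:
X(H, P) = -27 - 45*H (X(H, P) = -27 + 3*((-5*3)*H) = -27 + 3*(-15*H) = -27 - 45*H)
A(G, L) = -7 - G (A(G, L) = 3 - ((5 + G) + 5) = 3 - (10 + G) = 3 + (-10 - G) = -7 - G)
(1*X(0, -2) + 2)*A(-9, 11) = (1*(-27 - 45*0) + 2)*(-7 - 1*(-9)) = (1*(-27 + 0) + 2)*(-7 + 9) = (1*(-27) + 2)*2 = (-27 + 2)*2 = -25*2 = -50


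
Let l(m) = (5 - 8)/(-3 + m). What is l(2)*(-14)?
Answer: -42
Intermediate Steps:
l(m) = -3/(-3 + m)
l(2)*(-14) = -3/(-3 + 2)*(-14) = -3/(-1)*(-14) = -3*(-1)*(-14) = 3*(-14) = -42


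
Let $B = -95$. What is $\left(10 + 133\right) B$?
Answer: $-13585$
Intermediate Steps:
$\left(10 + 133\right) B = \left(10 + 133\right) \left(-95\right) = 143 \left(-95\right) = -13585$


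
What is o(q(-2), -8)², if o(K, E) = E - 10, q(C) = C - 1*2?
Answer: 324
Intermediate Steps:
q(C) = -2 + C (q(C) = C - 2 = -2 + C)
o(K, E) = -10 + E
o(q(-2), -8)² = (-10 - 8)² = (-18)² = 324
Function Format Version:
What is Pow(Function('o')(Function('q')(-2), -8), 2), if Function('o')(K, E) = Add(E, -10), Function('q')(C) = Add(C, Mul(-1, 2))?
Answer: 324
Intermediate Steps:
Function('q')(C) = Add(-2, C) (Function('q')(C) = Add(C, -2) = Add(-2, C))
Function('o')(K, E) = Add(-10, E)
Pow(Function('o')(Function('q')(-2), -8), 2) = Pow(Add(-10, -8), 2) = Pow(-18, 2) = 324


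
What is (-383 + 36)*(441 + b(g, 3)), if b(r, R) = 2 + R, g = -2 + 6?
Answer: -154762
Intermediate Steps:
g = 4
(-383 + 36)*(441 + b(g, 3)) = (-383 + 36)*(441 + (2 + 3)) = -347*(441 + 5) = -347*446 = -154762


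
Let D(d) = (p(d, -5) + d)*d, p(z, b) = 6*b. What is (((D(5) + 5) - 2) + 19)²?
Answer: 10609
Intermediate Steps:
D(d) = d*(-30 + d) (D(d) = (6*(-5) + d)*d = (-30 + d)*d = d*(-30 + d))
(((D(5) + 5) - 2) + 19)² = (((5*(-30 + 5) + 5) - 2) + 19)² = (((5*(-25) + 5) - 2) + 19)² = (((-125 + 5) - 2) + 19)² = ((-120 - 2) + 19)² = (-122 + 19)² = (-103)² = 10609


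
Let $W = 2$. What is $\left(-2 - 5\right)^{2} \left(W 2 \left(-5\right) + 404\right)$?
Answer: $18816$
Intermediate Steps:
$\left(-2 - 5\right)^{2} \left(W 2 \left(-5\right) + 404\right) = \left(-2 - 5\right)^{2} \left(2 \cdot 2 \left(-5\right) + 404\right) = \left(-7\right)^{2} \left(4 \left(-5\right) + 404\right) = 49 \left(-20 + 404\right) = 49 \cdot 384 = 18816$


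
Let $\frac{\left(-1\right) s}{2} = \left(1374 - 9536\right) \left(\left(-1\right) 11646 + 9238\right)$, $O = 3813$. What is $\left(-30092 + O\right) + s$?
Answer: $-39334471$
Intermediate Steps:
$s = -39308192$ ($s = - 2 \left(1374 - 9536\right) \left(\left(-1\right) 11646 + 9238\right) = - 2 \left(- 8162 \left(-11646 + 9238\right)\right) = - 2 \left(\left(-8162\right) \left(-2408\right)\right) = \left(-2\right) 19654096 = -39308192$)
$\left(-30092 + O\right) + s = \left(-30092 + 3813\right) - 39308192 = -26279 - 39308192 = -39334471$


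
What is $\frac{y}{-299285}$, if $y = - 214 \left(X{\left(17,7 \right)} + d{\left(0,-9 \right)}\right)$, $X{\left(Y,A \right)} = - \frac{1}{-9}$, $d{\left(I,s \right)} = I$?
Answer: $\frac{214}{2693565} \approx 7.9449 \cdot 10^{-5}$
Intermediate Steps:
$X{\left(Y,A \right)} = \frac{1}{9}$ ($X{\left(Y,A \right)} = \left(-1\right) \left(- \frac{1}{9}\right) = \frac{1}{9}$)
$y = - \frac{214}{9}$ ($y = - 214 \left(\frac{1}{9} + 0\right) = \left(-214\right) \frac{1}{9} = - \frac{214}{9} \approx -23.778$)
$\frac{y}{-299285} = - \frac{214}{9 \left(-299285\right)} = \left(- \frac{214}{9}\right) \left(- \frac{1}{299285}\right) = \frac{214}{2693565}$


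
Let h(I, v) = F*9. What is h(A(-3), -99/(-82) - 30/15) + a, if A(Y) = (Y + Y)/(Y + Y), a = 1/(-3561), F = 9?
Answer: 288440/3561 ≈ 81.000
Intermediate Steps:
a = -1/3561 ≈ -0.00028082
A(Y) = 1 (A(Y) = (2*Y)/((2*Y)) = (2*Y)*(1/(2*Y)) = 1)
h(I, v) = 81 (h(I, v) = 9*9 = 81)
h(A(-3), -99/(-82) - 30/15) + a = 81 - 1/3561 = 288440/3561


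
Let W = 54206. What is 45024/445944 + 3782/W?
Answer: 85981899/503600843 ≈ 0.17073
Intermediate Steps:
45024/445944 + 3782/W = 45024/445944 + 3782/54206 = 45024*(1/445944) + 3782*(1/54206) = 1876/18581 + 1891/27103 = 85981899/503600843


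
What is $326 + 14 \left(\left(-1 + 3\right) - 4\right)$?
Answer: $298$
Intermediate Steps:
$326 + 14 \left(\left(-1 + 3\right) - 4\right) = 326 + 14 \left(2 - 4\right) = 326 + 14 \left(-2\right) = 326 - 28 = 298$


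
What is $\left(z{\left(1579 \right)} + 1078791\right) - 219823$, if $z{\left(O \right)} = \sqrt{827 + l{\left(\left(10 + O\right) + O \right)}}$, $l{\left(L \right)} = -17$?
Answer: $858968 + 9 \sqrt{10} \approx 8.59 \cdot 10^{5}$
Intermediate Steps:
$z{\left(O \right)} = 9 \sqrt{10}$ ($z{\left(O \right)} = \sqrt{827 - 17} = \sqrt{810} = 9 \sqrt{10}$)
$\left(z{\left(1579 \right)} + 1078791\right) - 219823 = \left(9 \sqrt{10} + 1078791\right) - 219823 = \left(1078791 + 9 \sqrt{10}\right) - 219823 = 858968 + 9 \sqrt{10}$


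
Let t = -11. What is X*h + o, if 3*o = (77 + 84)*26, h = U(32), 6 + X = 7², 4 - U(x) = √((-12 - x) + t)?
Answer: 4702/3 - 43*I*√55 ≈ 1567.3 - 318.9*I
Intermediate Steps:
U(x) = 4 - √(-23 - x) (U(x) = 4 - √((-12 - x) - 11) = 4 - √(-23 - x))
X = 43 (X = -6 + 7² = -6 + 49 = 43)
h = 4 - I*√55 (h = 4 - √(-23 - 1*32) = 4 - √(-23 - 32) = 4 - √(-55) = 4 - I*√55 ≈ 4.0 - 7.4162*I)
o = 4186/3 (o = ((77 + 84)*26)/3 = (161*26)/3 = (⅓)*4186 = 4186/3 ≈ 1395.3)
X*h + o = 43*(4 - I*√55) + 4186/3 = (172 - 43*I*√55) + 4186/3 = 4702/3 - 43*I*√55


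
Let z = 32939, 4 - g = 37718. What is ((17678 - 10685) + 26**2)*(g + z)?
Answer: -36619475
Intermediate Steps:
g = -37714 (g = 4 - 1*37718 = 4 - 37718 = -37714)
((17678 - 10685) + 26**2)*(g + z) = ((17678 - 10685) + 26**2)*(-37714 + 32939) = (6993 + 676)*(-4775) = 7669*(-4775) = -36619475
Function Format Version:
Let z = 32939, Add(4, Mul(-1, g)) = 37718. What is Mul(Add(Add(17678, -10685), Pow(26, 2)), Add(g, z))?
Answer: -36619475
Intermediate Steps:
g = -37714 (g = Add(4, Mul(-1, 37718)) = Add(4, -37718) = -37714)
Mul(Add(Add(17678, -10685), Pow(26, 2)), Add(g, z)) = Mul(Add(Add(17678, -10685), Pow(26, 2)), Add(-37714, 32939)) = Mul(Add(6993, 676), -4775) = Mul(7669, -4775) = -36619475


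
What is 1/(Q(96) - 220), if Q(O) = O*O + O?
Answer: 1/9092 ≈ 0.00010999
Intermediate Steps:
Q(O) = O + O**2 (Q(O) = O**2 + O = O + O**2)
1/(Q(96) - 220) = 1/(96*(1 + 96) - 220) = 1/(96*97 - 220) = 1/(9312 - 220) = 1/9092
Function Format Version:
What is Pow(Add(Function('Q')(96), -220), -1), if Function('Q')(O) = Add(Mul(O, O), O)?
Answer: Rational(1, 9092) ≈ 0.00010999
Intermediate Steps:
Function('Q')(O) = Add(O, Pow(O, 2)) (Function('Q')(O) = Add(Pow(O, 2), O) = Add(O, Pow(O, 2)))
Pow(Add(Function('Q')(96), -220), -1) = Pow(Add(Mul(96, Add(1, 96)), -220), -1) = Pow(Add(Mul(96, 97), -220), -1) = Pow(Add(9312, -220), -1) = Pow(9092, -1) = Rational(1, 9092)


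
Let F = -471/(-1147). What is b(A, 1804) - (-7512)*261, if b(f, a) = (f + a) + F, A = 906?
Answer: 2251953745/1147 ≈ 1.9633e+6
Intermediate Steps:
F = 471/1147 (F = -471*(-1/1147) = 471/1147 ≈ 0.41064)
b(f, a) = 471/1147 + a + f (b(f, a) = (f + a) + 471/1147 = (a + f) + 471/1147 = 471/1147 + a + f)
b(A, 1804) - (-7512)*261 = (471/1147 + 1804 + 906) - (-7512)*261 = 3108841/1147 - 1*(-1960632) = 3108841/1147 + 1960632 = 2251953745/1147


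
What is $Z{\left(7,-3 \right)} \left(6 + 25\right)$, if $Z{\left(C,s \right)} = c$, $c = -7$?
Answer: $-217$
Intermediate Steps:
$Z{\left(C,s \right)} = -7$
$Z{\left(7,-3 \right)} \left(6 + 25\right) = - 7 \left(6 + 25\right) = \left(-7\right) 31 = -217$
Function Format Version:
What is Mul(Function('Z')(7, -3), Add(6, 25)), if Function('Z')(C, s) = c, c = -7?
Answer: -217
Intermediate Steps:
Function('Z')(C, s) = -7
Mul(Function('Z')(7, -3), Add(6, 25)) = Mul(-7, Add(6, 25)) = Mul(-7, 31) = -217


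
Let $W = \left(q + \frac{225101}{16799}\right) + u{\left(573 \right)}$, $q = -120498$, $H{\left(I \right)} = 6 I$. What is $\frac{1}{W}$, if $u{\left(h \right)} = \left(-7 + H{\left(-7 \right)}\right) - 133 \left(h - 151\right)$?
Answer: $- \frac{16799}{2967704626} \approx -5.6606 \cdot 10^{-6}$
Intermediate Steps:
$u{\left(h \right)} = 20034 - 133 h$ ($u{\left(h \right)} = \left(-7 + 6 \left(-7\right)\right) - 133 \left(h - 151\right) = \left(-7 - 42\right) - 133 \left(-151 + h\right) = -49 - \left(-20083 + 133 h\right) = 20034 - 133 h$)
$W = - \frac{2967704626}{16799}$ ($W = \left(-120498 + \frac{225101}{16799}\right) + \left(20034 - 76209\right) = \left(-120498 + 225101 \cdot \frac{1}{16799}\right) + \left(20034 - 76209\right) = \left(-120498 + \frac{225101}{16799}\right) - 56175 = - \frac{2024020801}{16799} - 56175 = - \frac{2967704626}{16799} \approx -1.7666 \cdot 10^{5}$)
$\frac{1}{W} = \frac{1}{- \frac{2967704626}{16799}} = - \frac{16799}{2967704626}$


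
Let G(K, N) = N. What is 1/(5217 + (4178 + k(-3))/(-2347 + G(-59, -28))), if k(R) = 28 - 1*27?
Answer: 2375/12386196 ≈ 0.00019175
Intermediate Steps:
k(R) = 1 (k(R) = 28 - 27 = 1)
1/(5217 + (4178 + k(-3))/(-2347 + G(-59, -28))) = 1/(5217 + (4178 + 1)/(-2347 - 28)) = 1/(5217 + 4179/(-2375)) = 1/(5217 + 4179*(-1/2375)) = 1/(5217 - 4179/2375) = 1/(12386196/2375) = 2375/12386196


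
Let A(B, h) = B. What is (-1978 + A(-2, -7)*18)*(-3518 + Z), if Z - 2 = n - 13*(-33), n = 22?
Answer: 6172910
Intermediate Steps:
Z = 453 (Z = 2 + (22 - 13*(-33)) = 2 + (22 + 429) = 2 + 451 = 453)
(-1978 + A(-2, -7)*18)*(-3518 + Z) = (-1978 - 2*18)*(-3518 + 453) = (-1978 - 36)*(-3065) = -2014*(-3065) = 6172910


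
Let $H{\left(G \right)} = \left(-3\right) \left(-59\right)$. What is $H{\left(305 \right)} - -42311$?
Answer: $42488$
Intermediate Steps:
$H{\left(G \right)} = 177$
$H{\left(305 \right)} - -42311 = 177 - -42311 = 177 + 42311 = 42488$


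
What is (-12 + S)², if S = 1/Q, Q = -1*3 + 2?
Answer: 169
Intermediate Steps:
Q = -1 (Q = -3 + 2 = -1)
S = -1 (S = 1/(-1) = -1)
(-12 + S)² = (-12 - 1)² = (-13)² = 169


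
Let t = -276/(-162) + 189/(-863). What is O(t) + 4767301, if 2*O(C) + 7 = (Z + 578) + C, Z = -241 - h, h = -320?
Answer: 222180941447/46602 ≈ 4.7676e+6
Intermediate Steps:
Z = 79 (Z = -241 - 1*(-320) = -241 + 320 = 79)
t = 34595/23301 (t = -276*(-1/162) + 189*(-1/863) = 46/27 - 189/863 = 34595/23301 ≈ 1.4847)
O(C) = 325 + C/2 (O(C) = -7/2 + ((79 + 578) + C)/2 = -7/2 + (657 + C)/2 = -7/2 + (657/2 + C/2) = 325 + C/2)
O(t) + 4767301 = (325 + (½)*(34595/23301)) + 4767301 = (325 + 34595/46602) + 4767301 = 15180245/46602 + 4767301 = 222180941447/46602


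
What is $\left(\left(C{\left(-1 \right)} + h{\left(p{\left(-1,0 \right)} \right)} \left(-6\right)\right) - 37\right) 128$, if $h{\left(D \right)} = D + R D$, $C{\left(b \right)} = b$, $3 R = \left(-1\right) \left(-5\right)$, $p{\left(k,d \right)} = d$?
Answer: $-4864$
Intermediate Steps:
$R = \frac{5}{3}$ ($R = \frac{\left(-1\right) \left(-5\right)}{3} = \frac{1}{3} \cdot 5 = \frac{5}{3} \approx 1.6667$)
$h{\left(D \right)} = \frac{8 D}{3}$ ($h{\left(D \right)} = D + \frac{5 D}{3} = \frac{8 D}{3}$)
$\left(\left(C{\left(-1 \right)} + h{\left(p{\left(-1,0 \right)} \right)} \left(-6\right)\right) - 37\right) 128 = \left(\left(-1 + \frac{8}{3} \cdot 0 \left(-6\right)\right) - 37\right) 128 = \left(\left(-1 + 0 \left(-6\right)\right) - 37\right) 128 = \left(\left(-1 + 0\right) - 37\right) 128 = \left(-1 - 37\right) 128 = \left(-38\right) 128 = -4864$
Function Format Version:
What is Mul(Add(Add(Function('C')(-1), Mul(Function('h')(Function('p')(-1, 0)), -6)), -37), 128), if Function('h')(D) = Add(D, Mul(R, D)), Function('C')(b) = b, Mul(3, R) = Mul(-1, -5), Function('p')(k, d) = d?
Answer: -4864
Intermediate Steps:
R = Rational(5, 3) (R = Mul(Rational(1, 3), Mul(-1, -5)) = Mul(Rational(1, 3), 5) = Rational(5, 3) ≈ 1.6667)
Function('h')(D) = Mul(Rational(8, 3), D) (Function('h')(D) = Add(D, Mul(Rational(5, 3), D)) = Mul(Rational(8, 3), D))
Mul(Add(Add(Function('C')(-1), Mul(Function('h')(Function('p')(-1, 0)), -6)), -37), 128) = Mul(Add(Add(-1, Mul(Mul(Rational(8, 3), 0), -6)), -37), 128) = Mul(Add(Add(-1, Mul(0, -6)), -37), 128) = Mul(Add(Add(-1, 0), -37), 128) = Mul(Add(-1, -37), 128) = Mul(-38, 128) = -4864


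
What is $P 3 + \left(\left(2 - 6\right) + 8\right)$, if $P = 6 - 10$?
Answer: $-8$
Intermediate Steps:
$P = -4$
$P 3 + \left(\left(2 - 6\right) + 8\right) = \left(-4\right) 3 + \left(\left(2 - 6\right) + 8\right) = -12 + \left(-4 + 8\right) = -12 + 4 = -8$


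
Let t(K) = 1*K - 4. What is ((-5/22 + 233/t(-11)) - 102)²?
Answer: 1510177321/108900 ≈ 13868.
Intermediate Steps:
t(K) = -4 + K (t(K) = K - 4 = -4 + K)
((-5/22 + 233/t(-11)) - 102)² = ((-5/22 + 233/(-4 - 11)) - 102)² = ((-5*1/22 + 233/(-15)) - 102)² = ((-5/22 + 233*(-1/15)) - 102)² = ((-5/22 - 233/15) - 102)² = (-5201/330 - 102)² = (-38861/330)² = 1510177321/108900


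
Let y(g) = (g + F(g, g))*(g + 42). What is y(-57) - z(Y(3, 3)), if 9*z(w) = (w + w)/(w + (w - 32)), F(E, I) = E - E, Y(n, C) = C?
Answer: 33346/39 ≈ 855.03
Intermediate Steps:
F(E, I) = 0
z(w) = 2*w/(9*(-32 + 2*w)) (z(w) = ((w + w)/(w + (w - 32)))/9 = ((2*w)/(w + (-32 + w)))/9 = ((2*w)/(-32 + 2*w))/9 = (2*w/(-32 + 2*w))/9 = 2*w/(9*(-32 + 2*w)))
y(g) = g*(42 + g) (y(g) = (g + 0)*(g + 42) = g*(42 + g))
y(-57) - z(Y(3, 3)) = -57*(42 - 57) - 3/(9*(-16 + 3)) = -57*(-15) - 3/(9*(-13)) = 855 - 3*(-1)/(9*13) = 855 - 1*(-1/39) = 855 + 1/39 = 33346/39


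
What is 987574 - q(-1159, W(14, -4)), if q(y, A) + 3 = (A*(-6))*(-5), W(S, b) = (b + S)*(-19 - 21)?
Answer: 999577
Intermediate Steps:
W(S, b) = -40*S - 40*b (W(S, b) = (S + b)*(-40) = -40*S - 40*b)
q(y, A) = -3 + 30*A (q(y, A) = -3 + (A*(-6))*(-5) = -3 - 6*A*(-5) = -3 + 30*A)
987574 - q(-1159, W(14, -4)) = 987574 - (-3 + 30*(-40*14 - 40*(-4))) = 987574 - (-3 + 30*(-560 + 160)) = 987574 - (-3 + 30*(-400)) = 987574 - (-3 - 12000) = 987574 - 1*(-12003) = 987574 + 12003 = 999577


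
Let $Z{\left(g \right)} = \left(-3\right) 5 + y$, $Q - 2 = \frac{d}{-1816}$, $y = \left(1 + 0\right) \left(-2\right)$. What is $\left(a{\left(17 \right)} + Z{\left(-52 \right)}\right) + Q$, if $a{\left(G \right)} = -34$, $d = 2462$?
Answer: $- \frac{45723}{908} \approx -50.356$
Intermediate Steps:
$y = -2$ ($y = 1 \left(-2\right) = -2$)
$Q = \frac{585}{908}$ ($Q = 2 + \frac{2462}{-1816} = 2 + 2462 \left(- \frac{1}{1816}\right) = 2 - \frac{1231}{908} = \frac{585}{908} \approx 0.64427$)
$Z{\left(g \right)} = -17$ ($Z{\left(g \right)} = \left(-3\right) 5 - 2 = -15 - 2 = -17$)
$\left(a{\left(17 \right)} + Z{\left(-52 \right)}\right) + Q = \left(-34 - 17\right) + \frac{585}{908} = -51 + \frac{585}{908} = - \frac{45723}{908}$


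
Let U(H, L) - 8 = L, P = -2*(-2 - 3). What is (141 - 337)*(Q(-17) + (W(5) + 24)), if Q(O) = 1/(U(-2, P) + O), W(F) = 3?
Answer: -5488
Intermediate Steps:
P = 10 (P = -2*(-5) = 10)
U(H, L) = 8 + L
Q(O) = 1/(18 + O) (Q(O) = 1/((8 + 10) + O) = 1/(18 + O))
(141 - 337)*(Q(-17) + (W(5) + 24)) = (141 - 337)*(1/(18 - 17) + (3 + 24)) = -196*(1/1 + 27) = -196*(1 + 27) = -196*28 = -5488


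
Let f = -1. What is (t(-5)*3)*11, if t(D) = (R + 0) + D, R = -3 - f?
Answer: -231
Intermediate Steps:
R = -2 (R = -3 - 1*(-1) = -3 + 1 = -2)
t(D) = -2 + D (t(D) = (-2 + 0) + D = -2 + D)
(t(-5)*3)*11 = ((-2 - 5)*3)*11 = -7*3*11 = -21*11 = -231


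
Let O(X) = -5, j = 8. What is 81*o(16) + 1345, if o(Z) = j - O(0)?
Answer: 2398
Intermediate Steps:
o(Z) = 13 (o(Z) = 8 - 1*(-5) = 8 + 5 = 13)
81*o(16) + 1345 = 81*13 + 1345 = 1053 + 1345 = 2398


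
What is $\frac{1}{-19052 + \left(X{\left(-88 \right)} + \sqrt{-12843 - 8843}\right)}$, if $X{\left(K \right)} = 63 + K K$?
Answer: $- \frac{11245}{126471711} - \frac{i \sqrt{21686}}{126471711} \approx -8.8913 \cdot 10^{-5} - 1.1644 \cdot 10^{-6} i$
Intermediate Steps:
$X{\left(K \right)} = 63 + K^{2}$
$\frac{1}{-19052 + \left(X{\left(-88 \right)} + \sqrt{-12843 - 8843}\right)} = \frac{1}{-19052 + \left(\left(63 + \left(-88\right)^{2}\right) + \sqrt{-12843 - 8843}\right)} = \frac{1}{-19052 + \left(\left(63 + 7744\right) + \sqrt{-21686}\right)} = \frac{1}{-19052 + \left(7807 + i \sqrt{21686}\right)} = \frac{1}{-11245 + i \sqrt{21686}}$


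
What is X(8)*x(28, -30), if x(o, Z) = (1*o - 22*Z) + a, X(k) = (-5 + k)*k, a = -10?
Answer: 16272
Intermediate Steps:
X(k) = k*(-5 + k)
x(o, Z) = -10 + o - 22*Z (x(o, Z) = (1*o - 22*Z) - 10 = (o - 22*Z) - 10 = -10 + o - 22*Z)
X(8)*x(28, -30) = (8*(-5 + 8))*(-10 + 28 - 22*(-30)) = (8*3)*(-10 + 28 + 660) = 24*678 = 16272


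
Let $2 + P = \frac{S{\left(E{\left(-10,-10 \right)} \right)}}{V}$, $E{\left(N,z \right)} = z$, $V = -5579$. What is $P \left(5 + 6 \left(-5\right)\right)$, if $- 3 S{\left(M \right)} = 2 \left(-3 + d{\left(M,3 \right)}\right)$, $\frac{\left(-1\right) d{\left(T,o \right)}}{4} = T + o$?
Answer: $\frac{835600}{16737} \approx 49.925$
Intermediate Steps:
$d{\left(T,o \right)} = - 4 T - 4 o$ ($d{\left(T,o \right)} = - 4 \left(T + o\right) = - 4 T - 4 o$)
$S{\left(M \right)} = 10 + \frac{8 M}{3}$ ($S{\left(M \right)} = - \frac{2 \left(-3 - \left(12 + 4 M\right)\right)}{3} = - \frac{2 \left(-15 - 4 M\right)}{3} = - \frac{-30 - 8 M}{3} = 10 + \frac{8 M}{3}$)
$P = - \frac{33424}{16737}$ ($P = -2 + \frac{10 + \frac{8}{3} \left(-10\right)}{-5579} = -2 + \left(10 - \frac{80}{3}\right) \left(- \frac{1}{5579}\right) = -2 - - \frac{50}{16737} = -2 + \frac{50}{16737} = - \frac{33424}{16737} \approx -1.997$)
$P \left(5 + 6 \left(-5\right)\right) = - \frac{33424 \left(5 + 6 \left(-5\right)\right)}{16737} = - \frac{33424 \left(5 - 30\right)}{16737} = \left(- \frac{33424}{16737}\right) \left(-25\right) = \frac{835600}{16737}$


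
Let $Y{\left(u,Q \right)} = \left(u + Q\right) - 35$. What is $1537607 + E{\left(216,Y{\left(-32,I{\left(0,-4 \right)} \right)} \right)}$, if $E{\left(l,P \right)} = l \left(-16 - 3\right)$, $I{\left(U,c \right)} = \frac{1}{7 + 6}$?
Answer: $1533503$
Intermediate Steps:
$I{\left(U,c \right)} = \frac{1}{13}$
$Y{\left(u,Q \right)} = -35 + Q + u$ ($Y{\left(u,Q \right)} = \left(Q + u\right) - 35 = -35 + Q + u$)
$E{\left(l,P \right)} = - 19 l$ ($E{\left(l,P \right)} = l \left(-19\right) = - 19 l$)
$1537607 + E{\left(216,Y{\left(-32,I{\left(0,-4 \right)} \right)} \right)} = 1537607 - 4104 = 1533503$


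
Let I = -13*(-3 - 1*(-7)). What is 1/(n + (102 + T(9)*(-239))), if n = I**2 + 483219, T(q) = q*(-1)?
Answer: 1/488176 ≈ 2.0484e-6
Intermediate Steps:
I = -52 (I = -13*(-3 + 7) = -13*4 = -52)
T(q) = -q
n = 485923 (n = (-52)**2 + 483219 = 2704 + 483219 = 485923)
1/(n + (102 + T(9)*(-239))) = 1/(485923 + (102 - 1*9*(-239))) = 1/(485923 + (102 - 9*(-239))) = 1/(485923 + (102 + 2151)) = 1/(485923 + 2253) = 1/488176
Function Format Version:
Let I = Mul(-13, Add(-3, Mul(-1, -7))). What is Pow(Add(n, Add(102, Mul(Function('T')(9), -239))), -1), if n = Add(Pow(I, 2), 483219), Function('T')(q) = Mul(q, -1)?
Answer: Rational(1, 488176) ≈ 2.0484e-6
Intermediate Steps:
I = -52 (I = Mul(-13, Add(-3, 7)) = Mul(-13, 4) = -52)
Function('T')(q) = Mul(-1, q)
n = 485923 (n = Add(Pow(-52, 2), 483219) = Add(2704, 483219) = 485923)
Pow(Add(n, Add(102, Mul(Function('T')(9), -239))), -1) = Pow(Add(485923, Add(102, Mul(Mul(-1, 9), -239))), -1) = Pow(Add(485923, Add(102, Mul(-9, -239))), -1) = Pow(Add(485923, Add(102, 2151)), -1) = Pow(Add(485923, 2253), -1) = Pow(488176, -1) = Rational(1, 488176)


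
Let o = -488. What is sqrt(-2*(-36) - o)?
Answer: 4*sqrt(35) ≈ 23.664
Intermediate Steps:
sqrt(-2*(-36) - o) = sqrt(-2*(-36) - 1*(-488)) = sqrt(72 + 488) = sqrt(560) = 4*sqrt(35)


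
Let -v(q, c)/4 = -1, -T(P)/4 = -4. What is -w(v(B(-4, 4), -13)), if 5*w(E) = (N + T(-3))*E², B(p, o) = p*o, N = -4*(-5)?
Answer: -576/5 ≈ -115.20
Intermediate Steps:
T(P) = 16 (T(P) = -4*(-4) = 16)
N = 20
B(p, o) = o*p
v(q, c) = 4 (v(q, c) = -4*(-1) = 4)
w(E) = 36*E²/5 (w(E) = ((20 + 16)*E²)/5 = (36*E²)/5 = 36*E²/5)
-w(v(B(-4, 4), -13)) = -36*4²/5 = -36*16/5 = -1*576/5 = -576/5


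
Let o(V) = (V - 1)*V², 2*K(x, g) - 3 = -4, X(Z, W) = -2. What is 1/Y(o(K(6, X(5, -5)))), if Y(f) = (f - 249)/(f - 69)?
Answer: 37/133 ≈ 0.27820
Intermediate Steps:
K(x, g) = -½ (K(x, g) = 3/2 + (½)*(-4) = 3/2 - 2 = -½)
o(V) = V²*(-1 + V) (o(V) = (-1 + V)*V² = V²*(-1 + V))
Y(f) = (-249 + f)/(-69 + f)
1/Y(o(K(6, X(5, -5)))) = 1/((-249 + (-½)²*(-1 - ½))/(-69 + (-½)²*(-1 - ½))) = 1/((-249 + (¼)*(-3/2))/(-69 + (¼)*(-3/2))) = 1/((-249 - 3/8)/(-69 - 3/8)) = 1/(-1995/8/(-555/8)) = 1/(-8/555*(-1995/8)) = 1/(133/37) = 37/133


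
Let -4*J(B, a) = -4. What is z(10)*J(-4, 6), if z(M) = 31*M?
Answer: 310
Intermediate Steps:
J(B, a) = 1 (J(B, a) = -1/4*(-4) = 1)
z(10)*J(-4, 6) = (31*10)*1 = 310*1 = 310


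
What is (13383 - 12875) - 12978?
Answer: -12470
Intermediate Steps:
(13383 - 12875) - 12978 = 508 - 12978 = -12470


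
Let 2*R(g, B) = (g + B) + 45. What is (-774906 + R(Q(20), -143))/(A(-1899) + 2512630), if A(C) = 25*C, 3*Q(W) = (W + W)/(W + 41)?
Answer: -4051907/12889239 ≈ -0.31436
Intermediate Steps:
Q(W) = 2*W/(3*(41 + W)) (Q(W) = ((W + W)/(W + 41))/3 = ((2*W)/(41 + W))/3 = (2*W/(41 + W))/3 = 2*W/(3*(41 + W)))
R(g, B) = 45/2 + B/2 + g/2 (R(g, B) = ((g + B) + 45)/2 = ((B + g) + 45)/2 = (45 + B + g)/2 = 45/2 + B/2 + g/2)
(-774906 + R(Q(20), -143))/(A(-1899) + 2512630) = (-774906 + (45/2 + (1/2)*(-143) + ((2/3)*20/(41 + 20))/2))/(25*(-1899) + 2512630) = (-774906 + (45/2 - 143/2 + ((2/3)*20/61)/2))/(-47475 + 2512630) = (-774906 + (45/2 - 143/2 + ((2/3)*20*(1/61))/2))/2465155 = (-774906 + (45/2 - 143/2 + (1/2)*(40/183)))*(1/2465155) = (-774906 + (45/2 - 143/2 + 20/183))*(1/2465155) = (-774906 - 8947/183)*(1/2465155) = -141816745/183*1/2465155 = -4051907/12889239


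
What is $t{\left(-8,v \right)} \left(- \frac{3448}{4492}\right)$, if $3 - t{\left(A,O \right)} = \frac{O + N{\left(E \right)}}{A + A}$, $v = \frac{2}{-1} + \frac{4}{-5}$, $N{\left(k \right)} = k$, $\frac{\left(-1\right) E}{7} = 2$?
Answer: $- \frac{16809}{11230} \approx -1.4968$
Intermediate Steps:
$E = -14$ ($E = \left(-7\right) 2 = -14$)
$v = - \frac{14}{5}$ ($v = 2 \left(-1\right) + 4 \left(- \frac{1}{5}\right) = -2 - \frac{4}{5} = - \frac{14}{5} \approx -2.8$)
$t{\left(A,O \right)} = 3 - \frac{-14 + O}{2 A}$ ($t{\left(A,O \right)} = 3 - \frac{O - 14}{A + A} = 3 - \frac{-14 + O}{2 A}$)
$t{\left(-8,v \right)} \left(- \frac{3448}{4492}\right) = \frac{14 - - \frac{14}{5} + 6 \left(-8\right)}{2 \left(-8\right)} \left(- \frac{3448}{4492}\right) = \frac{1}{2} \left(- \frac{1}{8}\right) \left(14 + \frac{14}{5} - 48\right) \left(\left(-3448\right) \frac{1}{4492}\right) = \frac{1}{2} \left(- \frac{1}{8}\right) \left(- \frac{156}{5}\right) \left(- \frac{862}{1123}\right) = \frac{39}{20} \left(- \frac{862}{1123}\right) = - \frac{16809}{11230}$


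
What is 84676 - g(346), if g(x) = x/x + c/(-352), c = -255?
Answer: 29805345/352 ≈ 84674.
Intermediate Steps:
g(x) = 607/352 (g(x) = x/x - 255/(-352) = 1 - 255*(-1/352) = 1 + 255/352 = 607/352)
84676 - g(346) = 84676 - 1*607/352 = 84676 - 607/352 = 29805345/352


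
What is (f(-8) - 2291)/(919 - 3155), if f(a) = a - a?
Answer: 2291/2236 ≈ 1.0246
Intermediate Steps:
f(a) = 0
(f(-8) - 2291)/(919 - 3155) = (0 - 2291)/(919 - 3155) = -2291/(-2236) = -2291*(-1/2236) = 2291/2236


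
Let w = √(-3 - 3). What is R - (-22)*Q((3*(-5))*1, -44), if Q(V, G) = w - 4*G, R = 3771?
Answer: 7643 + 22*I*√6 ≈ 7643.0 + 53.889*I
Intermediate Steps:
w = I*√6 (w = √(-6) = I*√6 ≈ 2.4495*I)
Q(V, G) = -4*G + I*√6 (Q(V, G) = I*√6 - 4*G = -4*G + I*√6)
R - (-22)*Q((3*(-5))*1, -44) = 3771 - (-22)*(-4*(-44) + I*√6) = 3771 - (-22)*(176 + I*√6) = 3771 - (-3872 - 22*I*√6) = 3771 + (3872 + 22*I*√6) = 7643 + 22*I*√6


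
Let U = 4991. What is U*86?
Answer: 429226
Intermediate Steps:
U*86 = 4991*86 = 429226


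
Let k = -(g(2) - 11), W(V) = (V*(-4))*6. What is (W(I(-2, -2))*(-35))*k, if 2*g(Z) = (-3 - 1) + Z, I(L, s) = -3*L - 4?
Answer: 20160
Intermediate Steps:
I(L, s) = -4 - 3*L
W(V) = -24*V (W(V) = -4*V*6 = -24*V)
g(Z) = -2 + Z/2 (g(Z) = ((-3 - 1) + Z)/2 = (-4 + Z)/2 = -2 + Z/2)
k = 12 (k = -((-2 + (1/2)*2) - 11) = -((-2 + 1) - 11) = -(-1 - 11) = -1*(-12) = 12)
(W(I(-2, -2))*(-35))*k = (-24*(-4 - 3*(-2))*(-35))*12 = (-24*(-4 + 6)*(-35))*12 = (-24*2*(-35))*12 = -48*(-35)*12 = 1680*12 = 20160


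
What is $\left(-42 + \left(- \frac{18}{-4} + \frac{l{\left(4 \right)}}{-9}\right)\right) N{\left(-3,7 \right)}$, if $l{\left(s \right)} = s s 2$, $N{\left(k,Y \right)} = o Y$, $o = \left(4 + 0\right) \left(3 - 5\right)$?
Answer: $\frac{20692}{9} \approx 2299.1$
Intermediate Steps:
$o = -8$ ($o = 4 \left(-2\right) = -8$)
$N{\left(k,Y \right)} = - 8 Y$
$l{\left(s \right)} = 2 s^{2}$ ($l{\left(s \right)} = s^{2} \cdot 2 = 2 s^{2}$)
$\left(-42 + \left(- \frac{18}{-4} + \frac{l{\left(4 \right)}}{-9}\right)\right) N{\left(-3,7 \right)} = \left(-42 + \left(- \frac{18}{-4} + \frac{2 \cdot 4^{2}}{-9}\right)\right) \left(\left(-8\right) 7\right) = \left(-42 + \left(\left(-18\right) \left(- \frac{1}{4}\right) + 2 \cdot 16 \left(- \frac{1}{9}\right)\right)\right) \left(-56\right) = \left(-42 + \left(\frac{9}{2} + 32 \left(- \frac{1}{9}\right)\right)\right) \left(-56\right) = \left(-42 + \left(\frac{9}{2} - \frac{32}{9}\right)\right) \left(-56\right) = \left(-42 + \frac{17}{18}\right) \left(-56\right) = \left(- \frac{739}{18}\right) \left(-56\right) = \frac{20692}{9}$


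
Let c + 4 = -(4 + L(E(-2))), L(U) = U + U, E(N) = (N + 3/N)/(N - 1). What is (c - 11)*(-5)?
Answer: 320/3 ≈ 106.67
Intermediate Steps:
E(N) = (N + 3/N)/(-1 + N)
L(U) = 2*U
c = -31/3 (c = -4 - (4 + 2*((3 + (-2)²)/((-2)*(-1 - 2)))) = -4 - (4 + 2*(-½*(3 + 4)/(-3))) = -4 - (4 + 2*(-½*(-⅓)*7)) = -4 - (4 + 2*(7/6)) = -4 - (4 + 7/3) = -4 - 1*19/3 = -4 - 19/3 = -31/3 ≈ -10.333)
(c - 11)*(-5) = (-31/3 - 11)*(-5) = -64/3*(-5) = 320/3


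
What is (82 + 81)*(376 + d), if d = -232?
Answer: 23472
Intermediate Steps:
(82 + 81)*(376 + d) = (82 + 81)*(376 - 232) = 163*144 = 23472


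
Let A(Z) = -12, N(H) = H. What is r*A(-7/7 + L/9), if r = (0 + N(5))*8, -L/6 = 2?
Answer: -480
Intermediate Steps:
L = -12 (L = -6*2 = -12)
r = 40 (r = (0 + 5)*8 = 5*8 = 40)
r*A(-7/7 + L/9) = 40*(-12) = -480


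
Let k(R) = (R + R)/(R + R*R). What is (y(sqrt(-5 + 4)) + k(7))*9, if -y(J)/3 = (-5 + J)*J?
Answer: 117/4 + 135*I ≈ 29.25 + 135.0*I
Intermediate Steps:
k(R) = 2*R/(R + R**2) (k(R) = (2*R)/(R + R**2) = 2*R/(R + R**2))
y(J) = -3*J*(-5 + J) (y(J) = -3*(-5 + J)*J = -3*J*(-5 + J))
(y(sqrt(-5 + 4)) + k(7))*9 = (3*sqrt(-5 + 4)*(5 - sqrt(-5 + 4)) + 2/(1 + 7))*9 = (3*sqrt(-1)*(5 - sqrt(-1)) + 2/8)*9 = (3*I*(5 - I) + 2*(1/8))*9 = (3*I*(5 - I) + 1/4)*9 = (1/4 + 3*I*(5 - I))*9 = 9/4 + 27*I*(5 - I)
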